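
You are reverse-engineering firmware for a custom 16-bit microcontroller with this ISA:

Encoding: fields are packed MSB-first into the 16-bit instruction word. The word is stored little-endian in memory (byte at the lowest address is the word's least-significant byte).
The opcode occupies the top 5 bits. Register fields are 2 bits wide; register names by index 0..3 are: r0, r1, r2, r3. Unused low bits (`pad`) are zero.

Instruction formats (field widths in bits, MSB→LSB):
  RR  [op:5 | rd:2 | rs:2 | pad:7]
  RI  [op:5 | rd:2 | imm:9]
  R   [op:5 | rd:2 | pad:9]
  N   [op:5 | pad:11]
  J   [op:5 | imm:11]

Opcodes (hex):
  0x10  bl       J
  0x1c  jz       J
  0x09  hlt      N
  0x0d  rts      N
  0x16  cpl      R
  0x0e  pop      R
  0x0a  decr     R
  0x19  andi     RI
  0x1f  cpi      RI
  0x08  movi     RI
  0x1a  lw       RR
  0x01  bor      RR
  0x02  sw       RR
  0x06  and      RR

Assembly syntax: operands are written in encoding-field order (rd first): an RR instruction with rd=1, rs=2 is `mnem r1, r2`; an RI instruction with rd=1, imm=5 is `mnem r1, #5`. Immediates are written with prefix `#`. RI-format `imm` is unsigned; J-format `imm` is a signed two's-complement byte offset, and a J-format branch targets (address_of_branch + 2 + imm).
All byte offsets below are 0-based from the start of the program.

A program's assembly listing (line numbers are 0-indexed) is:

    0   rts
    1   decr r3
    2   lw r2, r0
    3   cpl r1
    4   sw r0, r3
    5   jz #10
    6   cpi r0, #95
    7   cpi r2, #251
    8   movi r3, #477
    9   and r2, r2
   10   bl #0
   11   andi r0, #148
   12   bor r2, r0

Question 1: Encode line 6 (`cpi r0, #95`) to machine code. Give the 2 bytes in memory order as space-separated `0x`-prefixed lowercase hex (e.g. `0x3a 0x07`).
6. cpi fields op=0x1f:5|rd=0:2|imm=95:9 → word f85fh → 5f f8

0x5f 0xf8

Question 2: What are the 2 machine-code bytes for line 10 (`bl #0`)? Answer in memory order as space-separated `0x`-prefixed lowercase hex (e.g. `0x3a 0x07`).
line 10 (bl): pack op=0x10:5|imm=0:11 = 0x8000; little→ 00 80

0x00 0x80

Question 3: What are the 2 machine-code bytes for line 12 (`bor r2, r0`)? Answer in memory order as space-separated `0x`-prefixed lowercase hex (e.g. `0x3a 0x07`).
line 12 (bor): pack op=0x1:5|rd=2:2|rs=0:2|pad=0:7 = 0x0c00; little→ 00 0c

0x00 0x0c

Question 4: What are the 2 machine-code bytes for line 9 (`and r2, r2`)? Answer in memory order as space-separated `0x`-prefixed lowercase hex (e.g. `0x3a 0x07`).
L9: and op=0x6:5|rd=2:2|rs=2:2|pad=0:7 ⇒ 0x3500 ⇒ little 00 35

0x00 0x35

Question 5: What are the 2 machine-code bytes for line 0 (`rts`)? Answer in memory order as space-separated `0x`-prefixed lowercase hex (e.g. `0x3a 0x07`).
line 0 (rts): pack op=0xd:5|pad=0:11 = 0x6800; little→ 00 68

0x00 0x68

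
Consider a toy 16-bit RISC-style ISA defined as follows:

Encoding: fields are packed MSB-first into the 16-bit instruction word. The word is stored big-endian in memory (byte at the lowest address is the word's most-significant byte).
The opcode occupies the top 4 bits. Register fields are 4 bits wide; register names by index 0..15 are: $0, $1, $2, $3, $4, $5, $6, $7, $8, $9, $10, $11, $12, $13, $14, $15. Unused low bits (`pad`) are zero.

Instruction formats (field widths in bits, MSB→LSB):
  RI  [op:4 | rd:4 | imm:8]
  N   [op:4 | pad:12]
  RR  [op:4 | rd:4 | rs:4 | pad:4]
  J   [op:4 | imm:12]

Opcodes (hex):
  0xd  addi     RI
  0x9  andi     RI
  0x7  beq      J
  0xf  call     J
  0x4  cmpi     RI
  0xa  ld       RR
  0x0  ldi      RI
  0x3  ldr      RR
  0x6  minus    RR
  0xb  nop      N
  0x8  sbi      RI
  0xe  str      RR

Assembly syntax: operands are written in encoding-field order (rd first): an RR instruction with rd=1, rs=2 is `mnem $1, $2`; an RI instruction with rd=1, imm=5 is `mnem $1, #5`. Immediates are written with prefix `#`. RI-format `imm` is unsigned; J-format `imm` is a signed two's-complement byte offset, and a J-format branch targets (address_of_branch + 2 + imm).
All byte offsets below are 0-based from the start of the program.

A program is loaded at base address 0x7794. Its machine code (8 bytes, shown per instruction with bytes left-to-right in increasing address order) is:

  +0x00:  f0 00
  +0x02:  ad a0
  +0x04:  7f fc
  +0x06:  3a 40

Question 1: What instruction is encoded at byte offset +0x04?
beq #-4

+0x04: 7f fc ⇒ word 0x7ffc (big)
  top 4b → 0x7 → beq [J]
  imm@[11:0]=0xffc (s12→-4) ⇒ #-4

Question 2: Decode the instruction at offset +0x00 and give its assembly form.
call #0

@+00  big-endian(f0 00) = 0xf000
  opcode bits[15:12]=0xf: call/J
  [11:0] imm=0 = #0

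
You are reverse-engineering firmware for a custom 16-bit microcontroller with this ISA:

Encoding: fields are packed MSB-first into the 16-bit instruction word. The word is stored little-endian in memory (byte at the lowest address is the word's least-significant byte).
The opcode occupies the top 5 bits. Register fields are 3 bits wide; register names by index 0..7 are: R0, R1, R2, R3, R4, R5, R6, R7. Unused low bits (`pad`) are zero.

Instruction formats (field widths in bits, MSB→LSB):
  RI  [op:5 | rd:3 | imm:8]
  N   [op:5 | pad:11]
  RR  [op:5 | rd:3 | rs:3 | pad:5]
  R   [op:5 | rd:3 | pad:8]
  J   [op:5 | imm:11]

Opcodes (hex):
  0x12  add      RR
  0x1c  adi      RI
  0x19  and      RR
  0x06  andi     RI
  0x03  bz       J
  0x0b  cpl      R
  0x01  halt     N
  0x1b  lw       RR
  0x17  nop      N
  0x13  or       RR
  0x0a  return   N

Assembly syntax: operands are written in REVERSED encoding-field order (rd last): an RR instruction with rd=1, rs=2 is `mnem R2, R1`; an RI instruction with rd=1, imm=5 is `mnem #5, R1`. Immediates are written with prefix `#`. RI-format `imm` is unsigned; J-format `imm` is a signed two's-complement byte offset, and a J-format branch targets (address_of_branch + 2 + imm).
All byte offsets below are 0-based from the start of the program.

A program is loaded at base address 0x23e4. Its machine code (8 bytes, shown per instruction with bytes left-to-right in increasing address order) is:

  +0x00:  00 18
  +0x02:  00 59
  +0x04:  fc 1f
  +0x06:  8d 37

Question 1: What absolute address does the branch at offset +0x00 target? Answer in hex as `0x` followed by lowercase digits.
[00] 00 18 → 0x1800
  opcode bits[15:11]=0x3: bz/J
  imm@[10:0]=0x0 ⇒ #0
  target = base 0x23e4 + off 0x00 + 2 + imm 0 = 0x23e6

0x23e6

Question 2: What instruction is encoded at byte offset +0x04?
[04] fc 1f → 0x1ffc
  top 5b → 0x3 → bz [J]
  imm: (w>>0)&0x7ff=0x7fc (s11→-4) → #-4

bz #-4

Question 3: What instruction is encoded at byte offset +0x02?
cpl R1

@+02  little-endian(00 59) = 0x5900
  op=0x5900>>11=0xb ⇒ cpl (R)
  [10:8] rd=1 = R1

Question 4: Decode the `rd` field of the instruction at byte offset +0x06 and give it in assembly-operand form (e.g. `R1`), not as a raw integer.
off 0x06: read 8d 37 as little → 0x378d
  opcode bits[15:11]=0x6: andi/RI
  rd@[10:8]=0x7 ⇒ R7
  imm@[7:0]=0x8d ⇒ #141

R7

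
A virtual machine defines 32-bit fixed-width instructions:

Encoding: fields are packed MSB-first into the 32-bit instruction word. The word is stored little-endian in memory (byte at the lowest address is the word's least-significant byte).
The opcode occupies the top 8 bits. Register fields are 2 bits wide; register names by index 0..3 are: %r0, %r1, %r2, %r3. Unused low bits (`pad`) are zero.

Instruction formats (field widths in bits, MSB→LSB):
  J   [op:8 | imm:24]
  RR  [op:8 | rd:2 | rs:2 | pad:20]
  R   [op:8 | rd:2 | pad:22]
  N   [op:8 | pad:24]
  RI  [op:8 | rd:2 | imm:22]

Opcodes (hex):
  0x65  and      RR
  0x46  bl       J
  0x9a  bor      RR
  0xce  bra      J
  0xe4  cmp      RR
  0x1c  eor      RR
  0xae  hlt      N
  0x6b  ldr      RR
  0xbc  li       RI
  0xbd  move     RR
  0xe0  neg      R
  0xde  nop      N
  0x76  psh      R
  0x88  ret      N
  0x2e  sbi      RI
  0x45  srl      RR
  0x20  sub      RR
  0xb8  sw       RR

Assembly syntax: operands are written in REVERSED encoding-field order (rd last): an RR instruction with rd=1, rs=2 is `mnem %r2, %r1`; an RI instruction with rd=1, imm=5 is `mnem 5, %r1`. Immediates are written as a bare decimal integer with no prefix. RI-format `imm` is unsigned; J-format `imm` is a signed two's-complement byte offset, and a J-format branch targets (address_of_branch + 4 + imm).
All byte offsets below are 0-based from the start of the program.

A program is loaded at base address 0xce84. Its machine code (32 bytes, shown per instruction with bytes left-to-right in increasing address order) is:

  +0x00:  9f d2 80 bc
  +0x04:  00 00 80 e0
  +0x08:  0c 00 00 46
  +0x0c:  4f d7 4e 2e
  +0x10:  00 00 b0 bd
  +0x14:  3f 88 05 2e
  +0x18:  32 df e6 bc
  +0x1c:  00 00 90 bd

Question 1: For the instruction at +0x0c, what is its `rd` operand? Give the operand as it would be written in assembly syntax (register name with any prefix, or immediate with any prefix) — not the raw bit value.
%r1

+0x0c: 4f d7 4e 2e ⇒ word 0x2e4ed74f (little)
  top 8b → 0x2e → sbi [RI]
  rd@[23:22]=0x1 ⇒ %r1
  imm@[21:0]=0xed74f ⇒ 972623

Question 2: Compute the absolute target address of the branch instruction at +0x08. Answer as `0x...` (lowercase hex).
@+08  little-endian(0c 00 00 46) = 0x4600000c
  op=0x4600000c>>24=0x46 ⇒ bl (J)
  [23:0] imm=12 = 12
  target = base 0xce84 + off 0x08 + 4 + imm 12 = 0xce9c

0xce9c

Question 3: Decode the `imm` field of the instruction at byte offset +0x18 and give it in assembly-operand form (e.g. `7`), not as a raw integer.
[18] 32 df e6 bc → 0xbce6df32
  opcode bits[31:24]=0xbc: li/RI
  rd: (w>>22)&0x3=0x3 → %r3
  imm: (w>>0)&0x3fffff=0x26df32 → 2547506

2547506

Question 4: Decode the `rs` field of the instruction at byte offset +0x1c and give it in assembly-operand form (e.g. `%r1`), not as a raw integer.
[1c] 00 00 90 bd → 0xbd900000
  top 8b → 0xbd → move [RR]
  rd@[23:22]=0x2 ⇒ %r2
  rs@[21:20]=0x1 ⇒ %r1

%r1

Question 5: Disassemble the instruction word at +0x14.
sbi 362559, %r0

@+14  little-endian(3f 88 05 2e) = 0x2e05883f
  op=0x2e05883f>>24=0x2e ⇒ sbi (RI)
  [23:22] rd=0 = %r0
  [21:0] imm=362559 = 362559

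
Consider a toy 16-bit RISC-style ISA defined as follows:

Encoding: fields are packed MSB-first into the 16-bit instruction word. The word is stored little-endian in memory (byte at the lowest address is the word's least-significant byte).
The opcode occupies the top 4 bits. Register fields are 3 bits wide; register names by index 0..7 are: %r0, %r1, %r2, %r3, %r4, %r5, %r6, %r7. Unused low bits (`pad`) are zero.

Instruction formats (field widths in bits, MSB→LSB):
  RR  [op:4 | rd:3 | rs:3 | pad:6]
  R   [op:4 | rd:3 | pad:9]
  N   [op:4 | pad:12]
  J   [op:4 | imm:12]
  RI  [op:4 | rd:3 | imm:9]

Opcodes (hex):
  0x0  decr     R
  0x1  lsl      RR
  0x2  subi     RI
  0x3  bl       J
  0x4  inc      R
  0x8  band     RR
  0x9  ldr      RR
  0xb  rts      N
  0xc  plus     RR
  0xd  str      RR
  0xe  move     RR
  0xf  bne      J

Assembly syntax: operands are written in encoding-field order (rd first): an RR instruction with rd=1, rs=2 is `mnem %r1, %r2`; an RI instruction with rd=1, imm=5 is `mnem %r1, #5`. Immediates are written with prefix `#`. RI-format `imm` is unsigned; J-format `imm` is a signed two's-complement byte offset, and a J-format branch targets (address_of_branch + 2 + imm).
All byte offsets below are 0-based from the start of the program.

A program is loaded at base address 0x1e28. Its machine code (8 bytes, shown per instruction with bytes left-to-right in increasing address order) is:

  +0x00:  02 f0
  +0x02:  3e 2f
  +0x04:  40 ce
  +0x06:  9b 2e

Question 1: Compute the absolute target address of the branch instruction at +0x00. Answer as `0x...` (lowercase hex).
0x1e2c

@+00  little-endian(02 f0) = 0xf002
  op=0xf002>>12=0xf ⇒ bne (J)
  imm: (w>>0)&0xfff=0x2 → #2
  target = base 0x1e28 + off 0x00 + 2 + imm 2 = 0x1e2c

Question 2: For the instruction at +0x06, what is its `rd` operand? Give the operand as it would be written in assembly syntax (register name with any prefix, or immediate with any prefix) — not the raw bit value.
@+06  little-endian(9b 2e) = 0x2e9b
  top 4b → 0x2 → subi [RI]
  rd: (w>>9)&0x7=0x7 → %r7
  imm: (w>>0)&0x1ff=0x9b → #155

%r7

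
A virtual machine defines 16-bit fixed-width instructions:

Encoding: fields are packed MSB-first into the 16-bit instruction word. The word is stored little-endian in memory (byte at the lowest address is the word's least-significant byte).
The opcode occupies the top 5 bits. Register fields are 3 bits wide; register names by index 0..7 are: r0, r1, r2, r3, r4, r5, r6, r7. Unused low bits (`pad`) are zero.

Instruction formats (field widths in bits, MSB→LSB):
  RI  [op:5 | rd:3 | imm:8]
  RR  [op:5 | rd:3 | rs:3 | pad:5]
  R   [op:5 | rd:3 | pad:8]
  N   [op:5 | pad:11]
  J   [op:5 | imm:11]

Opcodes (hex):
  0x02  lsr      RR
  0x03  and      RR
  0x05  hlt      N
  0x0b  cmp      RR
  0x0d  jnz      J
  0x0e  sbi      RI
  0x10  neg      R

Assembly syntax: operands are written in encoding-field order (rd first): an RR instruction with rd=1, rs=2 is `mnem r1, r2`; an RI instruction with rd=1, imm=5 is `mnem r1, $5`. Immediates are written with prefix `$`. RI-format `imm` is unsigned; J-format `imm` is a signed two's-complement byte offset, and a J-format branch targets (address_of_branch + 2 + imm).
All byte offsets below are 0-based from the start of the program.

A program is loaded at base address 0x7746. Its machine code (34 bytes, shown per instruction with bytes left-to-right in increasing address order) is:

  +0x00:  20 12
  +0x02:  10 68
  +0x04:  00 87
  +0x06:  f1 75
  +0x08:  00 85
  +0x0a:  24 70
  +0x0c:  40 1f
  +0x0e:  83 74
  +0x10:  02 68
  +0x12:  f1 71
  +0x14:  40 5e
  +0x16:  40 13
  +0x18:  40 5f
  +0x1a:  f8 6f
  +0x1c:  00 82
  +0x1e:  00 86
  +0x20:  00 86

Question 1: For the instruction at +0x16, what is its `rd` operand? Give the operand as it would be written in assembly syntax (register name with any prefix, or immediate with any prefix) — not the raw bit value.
+0x16: 40 13 ⇒ word 0x1340 (little)
  top 5b → 0x2 → lsr [RR]
  rd@[10:8]=0x3 ⇒ r3
  rs@[7:5]=0x2 ⇒ r2

r3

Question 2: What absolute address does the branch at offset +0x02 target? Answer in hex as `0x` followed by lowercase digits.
0x775a

@+02  little-endian(10 68) = 0x6810
  op=0x6810>>11=0xd ⇒ jnz (J)
  [10:0] imm=16 = $16
  target = base 0x7746 + off 0x02 + 2 + imm 16 = 0x775a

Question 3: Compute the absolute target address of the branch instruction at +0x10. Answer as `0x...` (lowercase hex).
+0x10: 02 68 ⇒ word 0x6802 (little)
  opcode bits[15:11]=0xd: jnz/J
  imm: (w>>0)&0x7ff=0x2 → $2
  target = base 0x7746 + off 0x10 + 2 + imm 2 = 0x775a

0x775a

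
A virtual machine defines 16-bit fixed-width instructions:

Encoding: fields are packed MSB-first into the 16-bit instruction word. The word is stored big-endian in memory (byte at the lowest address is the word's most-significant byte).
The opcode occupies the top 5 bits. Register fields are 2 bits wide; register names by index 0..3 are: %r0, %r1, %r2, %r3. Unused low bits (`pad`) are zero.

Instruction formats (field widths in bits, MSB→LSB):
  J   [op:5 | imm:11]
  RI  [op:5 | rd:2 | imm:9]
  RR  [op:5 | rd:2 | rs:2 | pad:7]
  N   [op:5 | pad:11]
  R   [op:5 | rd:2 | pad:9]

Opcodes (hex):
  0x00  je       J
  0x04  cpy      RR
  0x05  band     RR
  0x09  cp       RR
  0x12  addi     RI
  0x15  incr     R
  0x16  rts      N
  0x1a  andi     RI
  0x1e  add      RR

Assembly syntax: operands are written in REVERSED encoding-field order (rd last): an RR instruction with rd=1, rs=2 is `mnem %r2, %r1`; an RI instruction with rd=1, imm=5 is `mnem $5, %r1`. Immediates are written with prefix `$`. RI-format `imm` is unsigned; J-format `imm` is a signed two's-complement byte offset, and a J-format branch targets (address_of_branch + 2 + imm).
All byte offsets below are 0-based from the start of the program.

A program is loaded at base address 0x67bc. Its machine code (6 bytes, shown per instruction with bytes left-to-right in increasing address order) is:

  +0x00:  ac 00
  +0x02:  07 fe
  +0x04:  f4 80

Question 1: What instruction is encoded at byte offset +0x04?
off 0x04: read f4 80 as big → 0xf480
  top 5b → 0x1e → add [RR]
  [10:9] rd=2 = %r2
  [8:7] rs=1 = %r1

add %r1, %r2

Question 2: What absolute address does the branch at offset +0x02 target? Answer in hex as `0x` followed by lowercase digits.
+0x02: 07 fe ⇒ word 0x07fe (big)
  opcode bits[15:11]=0x0: je/J
  [10:0] imm=2046 (s11→-2) = $-2
  target = base 0x67bc + off 0x02 + 2 + imm -2 = 0x67be

0x67be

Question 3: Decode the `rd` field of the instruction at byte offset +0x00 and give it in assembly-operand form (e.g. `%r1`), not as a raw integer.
off 0x00: read ac 00 as big → 0xac00
  opcode bits[15:11]=0x15: incr/R
  rd@[10:9]=0x2 ⇒ %r2

%r2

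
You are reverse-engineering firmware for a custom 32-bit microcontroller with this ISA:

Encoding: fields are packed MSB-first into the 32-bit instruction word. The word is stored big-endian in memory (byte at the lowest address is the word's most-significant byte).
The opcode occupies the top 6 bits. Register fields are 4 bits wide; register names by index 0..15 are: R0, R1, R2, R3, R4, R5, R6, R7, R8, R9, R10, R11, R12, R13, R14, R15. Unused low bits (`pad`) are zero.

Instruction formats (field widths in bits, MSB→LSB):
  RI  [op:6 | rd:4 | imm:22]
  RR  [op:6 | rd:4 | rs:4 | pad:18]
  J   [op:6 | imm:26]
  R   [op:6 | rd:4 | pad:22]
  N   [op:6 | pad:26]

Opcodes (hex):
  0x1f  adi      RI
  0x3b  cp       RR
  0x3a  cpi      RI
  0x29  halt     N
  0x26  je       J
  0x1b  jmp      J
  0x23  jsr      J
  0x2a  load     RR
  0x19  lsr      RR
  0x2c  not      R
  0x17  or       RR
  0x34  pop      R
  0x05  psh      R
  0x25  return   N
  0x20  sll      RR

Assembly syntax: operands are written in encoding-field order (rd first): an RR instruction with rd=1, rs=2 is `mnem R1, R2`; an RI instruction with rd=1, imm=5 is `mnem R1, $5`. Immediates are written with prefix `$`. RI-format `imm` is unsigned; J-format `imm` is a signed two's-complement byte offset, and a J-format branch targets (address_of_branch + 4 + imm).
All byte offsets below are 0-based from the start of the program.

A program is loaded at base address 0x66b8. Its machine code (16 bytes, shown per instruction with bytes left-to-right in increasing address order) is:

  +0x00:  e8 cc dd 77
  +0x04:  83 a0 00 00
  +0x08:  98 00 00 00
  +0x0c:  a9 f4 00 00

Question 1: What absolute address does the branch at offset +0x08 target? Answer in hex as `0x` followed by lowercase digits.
[08] 98 00 00 00 → 0x98000000
  top 6b → 0x26 → je [J]
  imm@[25:0]=0x0 ⇒ $0
  target = base 0x66b8 + off 0x08 + 4 + imm 0 = 0x66c4

0x66c4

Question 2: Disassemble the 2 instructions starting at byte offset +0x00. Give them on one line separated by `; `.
[00] e8 cc dd 77 → 0xe8ccdd77
  opcode bits[31:26]=0x3a: cpi/RI
  rd: (w>>22)&0xf=0x3 → R3
  imm: (w>>0)&0x3fffff=0xcdd77 → $843127
[04] 83 a0 00 00 → 0x83a00000
  opcode bits[31:26]=0x20: sll/RR
  rd: (w>>22)&0xf=0xe → R14
  rs: (w>>18)&0xf=0x8 → R8

cpi R3, $843127; sll R14, R8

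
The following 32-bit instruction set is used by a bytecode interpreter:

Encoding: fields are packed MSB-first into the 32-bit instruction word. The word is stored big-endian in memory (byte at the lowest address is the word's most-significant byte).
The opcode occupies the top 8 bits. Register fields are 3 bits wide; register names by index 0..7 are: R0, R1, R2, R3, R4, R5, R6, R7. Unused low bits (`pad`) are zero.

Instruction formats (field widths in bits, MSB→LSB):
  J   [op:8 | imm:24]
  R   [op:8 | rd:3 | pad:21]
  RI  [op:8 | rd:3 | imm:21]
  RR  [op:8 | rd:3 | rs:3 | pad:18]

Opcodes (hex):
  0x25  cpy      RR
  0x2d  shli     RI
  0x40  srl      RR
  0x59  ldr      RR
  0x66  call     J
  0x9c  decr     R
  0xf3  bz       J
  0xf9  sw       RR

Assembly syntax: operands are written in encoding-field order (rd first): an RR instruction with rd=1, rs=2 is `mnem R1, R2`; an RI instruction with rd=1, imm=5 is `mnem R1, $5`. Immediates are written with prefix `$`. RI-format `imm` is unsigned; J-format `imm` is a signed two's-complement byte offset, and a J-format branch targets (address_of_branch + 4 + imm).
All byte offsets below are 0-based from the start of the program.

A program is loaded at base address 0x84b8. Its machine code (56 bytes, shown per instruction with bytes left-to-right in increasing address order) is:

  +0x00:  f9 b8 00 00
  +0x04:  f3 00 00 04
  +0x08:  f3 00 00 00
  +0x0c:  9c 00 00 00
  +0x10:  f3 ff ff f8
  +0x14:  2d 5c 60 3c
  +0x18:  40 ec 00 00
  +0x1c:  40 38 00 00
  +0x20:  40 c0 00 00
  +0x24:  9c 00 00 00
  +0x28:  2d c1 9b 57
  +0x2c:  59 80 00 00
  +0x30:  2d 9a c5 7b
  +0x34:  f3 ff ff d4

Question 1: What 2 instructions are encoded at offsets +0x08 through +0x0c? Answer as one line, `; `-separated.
bz $0; decr R0

@+08  big-endian(f3 00 00 00) = 0xf3000000
  opcode bits[31:24]=0xf3: bz/J
  [23:0] imm=0 = $0
@+0c  big-endian(9c 00 00 00) = 0x9c000000
  opcode bits[31:24]=0x9c: decr/R
  [23:21] rd=0 = R0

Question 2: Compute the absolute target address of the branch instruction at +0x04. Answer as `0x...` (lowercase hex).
0x84c4

[04] f3 00 00 04 → 0xf3000004
  op=0xf3000004>>24=0xf3 ⇒ bz (J)
  imm: (w>>0)&0xffffff=0x4 → $4
  target = base 0x84b8 + off 0x04 + 4 + imm 4 = 0x84c4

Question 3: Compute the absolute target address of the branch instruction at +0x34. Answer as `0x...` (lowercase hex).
[34] f3 ff ff d4 → 0xf3ffffd4
  top 8b → 0xf3 → bz [J]
  imm@[23:0]=0xffffd4 (s24→-44) ⇒ $-44
  target = base 0x84b8 + off 0x34 + 4 + imm -44 = 0x84c4

0x84c4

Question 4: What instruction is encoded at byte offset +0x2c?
ldr R4, R0

[2c] 59 80 00 00 → 0x59800000
  op=0x59800000>>24=0x59 ⇒ ldr (RR)
  rd@[23:21]=0x4 ⇒ R4
  rs@[20:18]=0x0 ⇒ R0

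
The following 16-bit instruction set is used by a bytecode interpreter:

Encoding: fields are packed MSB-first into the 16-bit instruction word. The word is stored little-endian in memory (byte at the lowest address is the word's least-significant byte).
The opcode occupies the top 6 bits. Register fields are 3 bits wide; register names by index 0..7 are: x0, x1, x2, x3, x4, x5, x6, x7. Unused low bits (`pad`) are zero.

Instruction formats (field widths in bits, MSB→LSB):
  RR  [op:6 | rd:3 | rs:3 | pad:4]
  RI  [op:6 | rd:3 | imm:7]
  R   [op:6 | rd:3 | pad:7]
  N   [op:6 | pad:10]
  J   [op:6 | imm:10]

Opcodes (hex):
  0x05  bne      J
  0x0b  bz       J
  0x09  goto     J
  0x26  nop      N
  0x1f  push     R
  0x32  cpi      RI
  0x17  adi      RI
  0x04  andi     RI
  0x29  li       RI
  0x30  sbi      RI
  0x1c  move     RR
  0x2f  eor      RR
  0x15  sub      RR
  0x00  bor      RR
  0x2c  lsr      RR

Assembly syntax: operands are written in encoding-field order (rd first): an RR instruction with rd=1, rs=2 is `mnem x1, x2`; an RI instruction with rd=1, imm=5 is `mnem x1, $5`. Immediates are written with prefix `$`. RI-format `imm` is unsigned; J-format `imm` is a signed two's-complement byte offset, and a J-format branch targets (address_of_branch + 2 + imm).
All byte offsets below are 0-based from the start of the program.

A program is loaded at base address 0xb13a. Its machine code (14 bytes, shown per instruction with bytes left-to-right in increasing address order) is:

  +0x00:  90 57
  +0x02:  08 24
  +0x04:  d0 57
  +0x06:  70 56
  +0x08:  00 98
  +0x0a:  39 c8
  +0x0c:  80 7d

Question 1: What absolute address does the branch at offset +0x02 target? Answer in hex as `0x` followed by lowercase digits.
[02] 08 24 → 0x2408
  top 6b → 0x9 → goto [J]
  imm: (w>>0)&0x3ff=0x8 → $8
  target = base 0xb13a + off 0x02 + 2 + imm 8 = 0xb146

0xb146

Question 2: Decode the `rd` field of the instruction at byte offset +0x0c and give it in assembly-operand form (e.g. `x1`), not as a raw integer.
x3

off 0x0c: read 80 7d as little → 0x7d80
  opcode bits[15:10]=0x1f: push/R
  rd@[9:7]=0x3 ⇒ x3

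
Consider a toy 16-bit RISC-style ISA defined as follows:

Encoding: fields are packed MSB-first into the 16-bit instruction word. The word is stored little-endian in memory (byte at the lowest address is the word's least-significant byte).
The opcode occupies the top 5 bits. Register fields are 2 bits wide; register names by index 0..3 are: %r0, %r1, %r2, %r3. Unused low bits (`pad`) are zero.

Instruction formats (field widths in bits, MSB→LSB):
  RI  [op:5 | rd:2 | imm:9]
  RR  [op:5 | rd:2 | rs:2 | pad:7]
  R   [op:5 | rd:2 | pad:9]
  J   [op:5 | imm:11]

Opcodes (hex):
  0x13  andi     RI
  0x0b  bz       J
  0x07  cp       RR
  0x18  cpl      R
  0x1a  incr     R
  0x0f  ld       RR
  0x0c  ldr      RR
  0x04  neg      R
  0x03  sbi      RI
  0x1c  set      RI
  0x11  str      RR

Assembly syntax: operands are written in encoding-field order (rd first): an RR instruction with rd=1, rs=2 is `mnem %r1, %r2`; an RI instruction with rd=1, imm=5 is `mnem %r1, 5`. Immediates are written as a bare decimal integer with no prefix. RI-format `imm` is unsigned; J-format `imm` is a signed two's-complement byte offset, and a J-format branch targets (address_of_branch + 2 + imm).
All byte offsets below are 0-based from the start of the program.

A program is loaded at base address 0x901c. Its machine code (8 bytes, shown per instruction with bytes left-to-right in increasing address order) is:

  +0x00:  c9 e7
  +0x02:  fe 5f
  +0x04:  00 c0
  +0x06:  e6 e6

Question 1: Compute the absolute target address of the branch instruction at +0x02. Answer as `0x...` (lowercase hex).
@+02  little-endian(fe 5f) = 0x5ffe
  top 5b → 0xb → bz [J]
  imm@[10:0]=0x7fe (s11→-2) ⇒ -2
  target = base 0x901c + off 0x02 + 2 + imm -2 = 0x901e

0x901e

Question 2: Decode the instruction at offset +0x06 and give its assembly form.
set %r3, 230

off 0x06: read e6 e6 as little → 0xe6e6
  op=0xe6e6>>11=0x1c ⇒ set (RI)
  rd@[10:9]=0x3 ⇒ %r3
  imm@[8:0]=0xe6 ⇒ 230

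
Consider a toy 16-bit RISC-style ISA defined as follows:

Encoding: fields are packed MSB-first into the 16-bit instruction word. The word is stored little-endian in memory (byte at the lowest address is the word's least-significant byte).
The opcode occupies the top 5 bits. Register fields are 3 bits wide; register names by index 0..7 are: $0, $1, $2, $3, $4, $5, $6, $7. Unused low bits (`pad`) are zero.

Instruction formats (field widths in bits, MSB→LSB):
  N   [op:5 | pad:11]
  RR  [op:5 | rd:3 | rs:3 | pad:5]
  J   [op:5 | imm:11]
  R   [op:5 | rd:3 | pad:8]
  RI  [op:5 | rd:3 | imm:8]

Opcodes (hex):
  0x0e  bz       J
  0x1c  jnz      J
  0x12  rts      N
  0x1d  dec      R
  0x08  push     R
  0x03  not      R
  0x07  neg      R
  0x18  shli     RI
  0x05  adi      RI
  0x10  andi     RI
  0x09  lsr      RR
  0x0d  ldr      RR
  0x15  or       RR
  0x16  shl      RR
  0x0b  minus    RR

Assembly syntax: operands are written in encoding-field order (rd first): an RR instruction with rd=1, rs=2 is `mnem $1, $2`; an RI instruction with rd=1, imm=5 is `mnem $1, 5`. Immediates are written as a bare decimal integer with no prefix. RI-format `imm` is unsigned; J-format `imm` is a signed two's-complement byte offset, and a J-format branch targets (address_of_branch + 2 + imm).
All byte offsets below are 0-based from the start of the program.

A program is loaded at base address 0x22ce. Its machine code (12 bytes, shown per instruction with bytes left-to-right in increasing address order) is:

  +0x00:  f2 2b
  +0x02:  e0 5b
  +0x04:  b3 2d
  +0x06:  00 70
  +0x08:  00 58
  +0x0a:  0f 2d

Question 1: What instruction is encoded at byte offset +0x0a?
adi $5, 15

[0a] 0f 2d → 0x2d0f
  op=0x2d0f>>11=0x5 ⇒ adi (RI)
  rd@[10:8]=0x5 ⇒ $5
  imm@[7:0]=0xf ⇒ 15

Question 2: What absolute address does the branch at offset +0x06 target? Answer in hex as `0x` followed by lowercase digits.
0x22d6

+0x06: 00 70 ⇒ word 0x7000 (little)
  op=0x7000>>11=0xe ⇒ bz (J)
  [10:0] imm=0 = 0
  target = base 0x22ce + off 0x06 + 2 + imm 0 = 0x22d6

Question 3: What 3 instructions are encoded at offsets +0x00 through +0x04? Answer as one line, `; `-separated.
@+00  little-endian(f2 2b) = 0x2bf2
  opcode bits[15:11]=0x5: adi/RI
  rd: (w>>8)&0x7=0x3 → $3
  imm: (w>>0)&0xff=0xf2 → 242
@+02  little-endian(e0 5b) = 0x5be0
  opcode bits[15:11]=0xb: minus/RR
  rd: (w>>8)&0x7=0x3 → $3
  rs: (w>>5)&0x7=0x7 → $7
@+04  little-endian(b3 2d) = 0x2db3
  opcode bits[15:11]=0x5: adi/RI
  rd: (w>>8)&0x7=0x5 → $5
  imm: (w>>0)&0xff=0xb3 → 179

adi $3, 242; minus $3, $7; adi $5, 179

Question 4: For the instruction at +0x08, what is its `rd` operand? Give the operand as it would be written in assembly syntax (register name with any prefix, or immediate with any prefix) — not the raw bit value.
@+08  little-endian(00 58) = 0x5800
  top 5b → 0xb → minus [RR]
  [10:8] rd=0 = $0
  [7:5] rs=0 = $0

$0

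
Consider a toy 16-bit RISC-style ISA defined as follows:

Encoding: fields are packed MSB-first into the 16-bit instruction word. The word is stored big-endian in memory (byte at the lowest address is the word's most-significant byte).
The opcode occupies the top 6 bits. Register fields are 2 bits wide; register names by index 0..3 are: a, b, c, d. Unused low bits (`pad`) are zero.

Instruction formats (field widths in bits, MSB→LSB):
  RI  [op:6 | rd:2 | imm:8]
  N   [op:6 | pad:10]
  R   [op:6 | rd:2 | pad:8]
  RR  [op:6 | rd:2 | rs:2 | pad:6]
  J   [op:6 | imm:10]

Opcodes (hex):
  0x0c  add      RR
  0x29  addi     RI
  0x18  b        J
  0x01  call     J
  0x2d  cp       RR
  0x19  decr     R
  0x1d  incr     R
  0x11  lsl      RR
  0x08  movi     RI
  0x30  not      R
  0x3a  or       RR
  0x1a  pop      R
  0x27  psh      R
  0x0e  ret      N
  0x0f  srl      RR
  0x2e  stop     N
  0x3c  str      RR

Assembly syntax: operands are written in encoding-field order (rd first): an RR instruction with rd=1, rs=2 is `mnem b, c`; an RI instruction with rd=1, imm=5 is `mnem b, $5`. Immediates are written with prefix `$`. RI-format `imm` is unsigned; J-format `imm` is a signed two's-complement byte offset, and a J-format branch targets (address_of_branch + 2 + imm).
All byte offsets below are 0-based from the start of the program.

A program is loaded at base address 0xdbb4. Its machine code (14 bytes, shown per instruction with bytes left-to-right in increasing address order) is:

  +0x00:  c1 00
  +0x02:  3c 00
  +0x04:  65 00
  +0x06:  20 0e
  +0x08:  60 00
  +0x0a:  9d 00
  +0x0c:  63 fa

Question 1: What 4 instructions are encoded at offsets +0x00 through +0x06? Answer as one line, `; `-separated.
not b; srl a, a; decr b; movi a, $14

+0x00: c1 00 ⇒ word 0xc100 (big)
  top 6b → 0x30 → not [R]
  rd: (w>>8)&0x3=0x1 → b
+0x02: 3c 00 ⇒ word 0x3c00 (big)
  top 6b → 0xf → srl [RR]
  rd: (w>>8)&0x3=0x0 → a
  rs: (w>>6)&0x3=0x0 → a
+0x04: 65 00 ⇒ word 0x6500 (big)
  top 6b → 0x19 → decr [R]
  rd: (w>>8)&0x3=0x1 → b
+0x06: 20 0e ⇒ word 0x200e (big)
  top 6b → 0x8 → movi [RI]
  rd: (w>>8)&0x3=0x0 → a
  imm: (w>>0)&0xff=0xe → $14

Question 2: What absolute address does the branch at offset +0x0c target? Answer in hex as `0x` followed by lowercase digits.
off 0x0c: read 63 fa as big → 0x63fa
  op=0x63fa>>10=0x18 ⇒ b (J)
  imm@[9:0]=0x3fa (s10→-6) ⇒ $-6
  target = base 0xdbb4 + off 0x0c + 2 + imm -6 = 0xdbbc

0xdbbc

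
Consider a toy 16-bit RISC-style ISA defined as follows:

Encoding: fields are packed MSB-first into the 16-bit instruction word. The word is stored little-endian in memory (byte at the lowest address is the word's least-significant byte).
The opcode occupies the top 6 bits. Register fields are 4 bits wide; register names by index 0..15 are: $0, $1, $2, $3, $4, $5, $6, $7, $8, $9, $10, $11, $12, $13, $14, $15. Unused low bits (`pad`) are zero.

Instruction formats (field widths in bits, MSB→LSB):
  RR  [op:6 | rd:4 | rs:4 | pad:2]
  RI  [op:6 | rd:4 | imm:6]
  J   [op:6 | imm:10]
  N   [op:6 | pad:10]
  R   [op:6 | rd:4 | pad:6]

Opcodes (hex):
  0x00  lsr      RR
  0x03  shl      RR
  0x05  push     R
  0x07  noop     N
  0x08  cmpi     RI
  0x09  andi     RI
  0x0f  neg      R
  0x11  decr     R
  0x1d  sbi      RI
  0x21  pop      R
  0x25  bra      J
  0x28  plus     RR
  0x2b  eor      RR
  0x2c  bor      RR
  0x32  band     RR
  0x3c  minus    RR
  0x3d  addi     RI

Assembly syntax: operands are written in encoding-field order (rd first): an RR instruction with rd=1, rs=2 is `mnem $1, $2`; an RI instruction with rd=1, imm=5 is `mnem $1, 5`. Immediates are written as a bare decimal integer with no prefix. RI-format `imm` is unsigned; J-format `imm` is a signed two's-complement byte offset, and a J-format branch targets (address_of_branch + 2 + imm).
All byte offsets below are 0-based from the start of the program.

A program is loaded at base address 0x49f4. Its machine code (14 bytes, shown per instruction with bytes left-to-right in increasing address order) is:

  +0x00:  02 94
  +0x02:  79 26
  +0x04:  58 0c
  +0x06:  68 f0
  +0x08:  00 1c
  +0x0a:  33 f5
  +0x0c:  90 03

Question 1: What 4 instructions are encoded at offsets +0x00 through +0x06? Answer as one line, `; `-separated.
bra 2; andi $9, 57; shl $1, $6; minus $1, $10

+0x00: 02 94 ⇒ word 0x9402 (little)
  top 6b → 0x25 → bra [J]
  imm: (w>>0)&0x3ff=0x2 → 2
+0x02: 79 26 ⇒ word 0x2679 (little)
  top 6b → 0x9 → andi [RI]
  rd: (w>>6)&0xf=0x9 → $9
  imm: (w>>0)&0x3f=0x39 → 57
+0x04: 58 0c ⇒ word 0x0c58 (little)
  top 6b → 0x3 → shl [RR]
  rd: (w>>6)&0xf=0x1 → $1
  rs: (w>>2)&0xf=0x6 → $6
+0x06: 68 f0 ⇒ word 0xf068 (little)
  top 6b → 0x3c → minus [RR]
  rd: (w>>6)&0xf=0x1 → $1
  rs: (w>>2)&0xf=0xa → $10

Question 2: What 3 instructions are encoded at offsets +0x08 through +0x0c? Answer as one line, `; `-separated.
off 0x08: read 00 1c as little → 0x1c00
  top 6b → 0x7 → noop [N]
off 0x0a: read 33 f5 as little → 0xf533
  top 6b → 0x3d → addi [RI]
  rd: (w>>6)&0xf=0x4 → $4
  imm: (w>>0)&0x3f=0x33 → 51
off 0x0c: read 90 03 as little → 0x0390
  top 6b → 0x0 → lsr [RR]
  rd: (w>>6)&0xf=0xe → $14
  rs: (w>>2)&0xf=0x4 → $4

noop; addi $4, 51; lsr $14, $4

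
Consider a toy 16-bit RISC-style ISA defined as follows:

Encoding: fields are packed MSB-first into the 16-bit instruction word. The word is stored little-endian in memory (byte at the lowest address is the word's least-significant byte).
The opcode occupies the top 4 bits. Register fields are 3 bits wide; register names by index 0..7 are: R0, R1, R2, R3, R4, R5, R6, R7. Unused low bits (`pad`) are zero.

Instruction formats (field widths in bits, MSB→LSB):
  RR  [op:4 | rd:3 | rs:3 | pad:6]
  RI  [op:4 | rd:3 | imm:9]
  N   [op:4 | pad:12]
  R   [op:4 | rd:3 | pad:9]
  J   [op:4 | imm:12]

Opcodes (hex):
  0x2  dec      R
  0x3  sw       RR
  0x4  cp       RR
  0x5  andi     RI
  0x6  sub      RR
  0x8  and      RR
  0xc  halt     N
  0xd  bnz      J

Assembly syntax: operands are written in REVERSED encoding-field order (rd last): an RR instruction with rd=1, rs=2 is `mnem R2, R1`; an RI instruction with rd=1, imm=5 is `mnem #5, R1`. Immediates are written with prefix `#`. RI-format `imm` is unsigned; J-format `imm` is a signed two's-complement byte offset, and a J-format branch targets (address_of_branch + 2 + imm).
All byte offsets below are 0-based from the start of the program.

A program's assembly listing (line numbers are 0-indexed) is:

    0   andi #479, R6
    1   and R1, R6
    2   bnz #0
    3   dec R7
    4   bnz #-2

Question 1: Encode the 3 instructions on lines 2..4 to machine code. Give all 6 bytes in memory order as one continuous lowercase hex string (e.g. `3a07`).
line 2 (bnz): pack op=0xd:4|imm=0:12 = 0xd000; little→ 00 d0
line 3 (dec): pack op=0x2:4|rd=7:3|pad=0:9 = 0x2e00; little→ 00 2e
line 4 (bnz): pack op=0xd:4|imm=-2:12 = 0xdffe; little→ fe df

00d0002efedf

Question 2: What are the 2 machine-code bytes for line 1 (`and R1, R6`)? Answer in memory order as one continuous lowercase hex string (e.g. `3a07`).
408c

line 1 (and): pack op=0x8:4|rd=6:3|rs=1:3|pad=0:6 = 0x8c40; little→ 40 8c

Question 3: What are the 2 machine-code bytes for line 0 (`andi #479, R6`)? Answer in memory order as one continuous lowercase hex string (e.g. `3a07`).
df5d

line 0 (andi): pack op=0x5:4|rd=6:3|imm=479:9 = 0x5ddf; little→ df 5d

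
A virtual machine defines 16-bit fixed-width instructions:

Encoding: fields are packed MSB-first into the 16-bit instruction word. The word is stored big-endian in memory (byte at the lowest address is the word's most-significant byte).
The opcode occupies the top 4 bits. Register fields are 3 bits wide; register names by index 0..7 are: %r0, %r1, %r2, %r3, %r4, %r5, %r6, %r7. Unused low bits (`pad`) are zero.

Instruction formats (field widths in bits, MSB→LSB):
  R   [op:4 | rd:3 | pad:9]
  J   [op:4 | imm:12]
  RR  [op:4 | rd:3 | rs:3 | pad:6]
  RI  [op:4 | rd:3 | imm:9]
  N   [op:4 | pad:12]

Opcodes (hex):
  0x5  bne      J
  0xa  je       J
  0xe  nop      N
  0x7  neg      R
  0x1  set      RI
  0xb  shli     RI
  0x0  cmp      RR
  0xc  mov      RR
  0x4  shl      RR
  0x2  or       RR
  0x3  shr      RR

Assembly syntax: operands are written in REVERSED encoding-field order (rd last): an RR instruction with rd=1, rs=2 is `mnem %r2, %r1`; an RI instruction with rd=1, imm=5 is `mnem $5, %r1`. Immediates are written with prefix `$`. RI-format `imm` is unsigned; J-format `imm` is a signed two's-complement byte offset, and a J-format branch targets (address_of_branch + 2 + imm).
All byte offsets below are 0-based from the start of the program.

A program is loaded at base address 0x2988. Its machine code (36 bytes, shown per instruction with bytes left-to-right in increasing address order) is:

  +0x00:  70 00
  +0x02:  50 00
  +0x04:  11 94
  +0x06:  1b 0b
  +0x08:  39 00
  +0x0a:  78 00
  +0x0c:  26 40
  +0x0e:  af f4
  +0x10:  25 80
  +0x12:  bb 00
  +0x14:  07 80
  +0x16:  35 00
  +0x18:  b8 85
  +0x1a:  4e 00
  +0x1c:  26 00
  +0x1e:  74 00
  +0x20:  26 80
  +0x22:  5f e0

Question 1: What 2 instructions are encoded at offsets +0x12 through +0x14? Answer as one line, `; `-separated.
shli $256, %r5; cmp %r6, %r3

off 0x12: read bb 00 as big → 0xbb00
  top 4b → 0xb → shli [RI]
  rd@[11:9]=0x5 ⇒ %r5
  imm@[8:0]=0x100 ⇒ $256
off 0x14: read 07 80 as big → 0x0780
  top 4b → 0x0 → cmp [RR]
  rd@[11:9]=0x3 ⇒ %r3
  rs@[8:6]=0x6 ⇒ %r6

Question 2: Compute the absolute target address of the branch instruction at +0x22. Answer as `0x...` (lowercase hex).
0x298c

@+22  big-endian(5f e0) = 0x5fe0
  opcode bits[15:12]=0x5: bne/J
  imm: (w>>0)&0xfff=0xfe0 (s12→-32) → $-32
  target = base 0x2988 + off 0x22 + 2 + imm -32 = 0x298c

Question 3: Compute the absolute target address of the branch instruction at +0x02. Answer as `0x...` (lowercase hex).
@+02  big-endian(50 00) = 0x5000
  top 4b → 0x5 → bne [J]
  imm@[11:0]=0x0 ⇒ $0
  target = base 0x2988 + off 0x02 + 2 + imm 0 = 0x298c

0x298c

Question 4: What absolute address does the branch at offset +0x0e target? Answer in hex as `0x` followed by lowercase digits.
+0x0e: af f4 ⇒ word 0xaff4 (big)
  top 4b → 0xa → je [J]
  imm: (w>>0)&0xfff=0xff4 (s12→-12) → $-12
  target = base 0x2988 + off 0x0e + 2 + imm -12 = 0x298c

0x298c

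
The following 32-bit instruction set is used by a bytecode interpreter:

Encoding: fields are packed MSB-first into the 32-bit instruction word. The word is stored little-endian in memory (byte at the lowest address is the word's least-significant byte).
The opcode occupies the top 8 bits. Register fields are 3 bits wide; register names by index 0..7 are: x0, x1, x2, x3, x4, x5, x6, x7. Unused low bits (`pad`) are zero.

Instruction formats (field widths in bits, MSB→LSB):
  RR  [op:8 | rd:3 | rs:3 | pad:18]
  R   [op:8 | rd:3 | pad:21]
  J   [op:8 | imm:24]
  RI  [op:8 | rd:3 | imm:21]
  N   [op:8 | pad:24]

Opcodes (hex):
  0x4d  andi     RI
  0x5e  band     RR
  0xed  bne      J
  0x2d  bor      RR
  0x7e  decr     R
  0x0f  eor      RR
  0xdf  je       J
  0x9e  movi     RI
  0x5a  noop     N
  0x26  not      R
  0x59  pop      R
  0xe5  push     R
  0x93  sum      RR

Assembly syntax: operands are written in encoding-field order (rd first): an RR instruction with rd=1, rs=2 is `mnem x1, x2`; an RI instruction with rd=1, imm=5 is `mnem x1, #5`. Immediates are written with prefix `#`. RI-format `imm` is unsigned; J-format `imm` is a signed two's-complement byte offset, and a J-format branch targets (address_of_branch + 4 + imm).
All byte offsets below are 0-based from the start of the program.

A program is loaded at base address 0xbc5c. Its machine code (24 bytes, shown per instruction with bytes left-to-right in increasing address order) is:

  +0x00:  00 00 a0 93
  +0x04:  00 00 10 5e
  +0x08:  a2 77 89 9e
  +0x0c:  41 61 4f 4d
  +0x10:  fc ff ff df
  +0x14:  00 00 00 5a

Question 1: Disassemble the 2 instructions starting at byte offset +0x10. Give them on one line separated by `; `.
je #-4; noop

[10] fc ff ff df → 0xdffffffc
  opcode bits[31:24]=0xdf: je/J
  imm: (w>>0)&0xffffff=0xfffffc (s24→-4) → #-4
[14] 00 00 00 5a → 0x5a000000
  opcode bits[31:24]=0x5a: noop/N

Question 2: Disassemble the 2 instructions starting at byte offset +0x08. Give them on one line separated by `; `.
off 0x08: read a2 77 89 9e as little → 0x9e8977a2
  opcode bits[31:24]=0x9e: movi/RI
  rd: (w>>21)&0x7=0x4 → x4
  imm: (w>>0)&0x1fffff=0x977a2 → #620450
off 0x0c: read 41 61 4f 4d as little → 0x4d4f6141
  opcode bits[31:24]=0x4d: andi/RI
  rd: (w>>21)&0x7=0x2 → x2
  imm: (w>>0)&0x1fffff=0xf6141 → #1007937

movi x4, #620450; andi x2, #1007937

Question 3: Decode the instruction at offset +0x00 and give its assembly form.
off 0x00: read 00 00 a0 93 as little → 0x93a00000
  op=0x93a00000>>24=0x93 ⇒ sum (RR)
  rd: (w>>21)&0x7=0x5 → x5
  rs: (w>>18)&0x7=0x0 → x0

sum x5, x0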